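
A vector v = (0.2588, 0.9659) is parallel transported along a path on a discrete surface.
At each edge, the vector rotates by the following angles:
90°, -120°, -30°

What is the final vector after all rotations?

Total rotation: 90° + (-120°) + (-30°) = -60°. Final vector: (0.9659, 0.2588)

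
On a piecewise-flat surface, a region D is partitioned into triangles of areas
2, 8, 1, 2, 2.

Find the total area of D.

2 + 8 + 1 + 2 + 2 = 15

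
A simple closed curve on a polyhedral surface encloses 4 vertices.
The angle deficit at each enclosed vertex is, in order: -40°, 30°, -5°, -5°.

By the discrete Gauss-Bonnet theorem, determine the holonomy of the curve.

Holonomy = total enclosed curvature = (-40°) + 30° + (-5°) + (-5°) = -20°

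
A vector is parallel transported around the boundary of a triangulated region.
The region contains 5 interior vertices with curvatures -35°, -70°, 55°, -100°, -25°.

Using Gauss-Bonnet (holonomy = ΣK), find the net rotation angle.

Holonomy = total enclosed curvature = (-35°) + (-70°) + 55° + (-100°) + (-25°) = -175°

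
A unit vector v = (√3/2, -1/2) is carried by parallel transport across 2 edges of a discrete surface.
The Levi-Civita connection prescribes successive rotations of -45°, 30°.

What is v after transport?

Total rotation: (-45°) + 30° = -15°. Final vector: (0.7071, -0.7071)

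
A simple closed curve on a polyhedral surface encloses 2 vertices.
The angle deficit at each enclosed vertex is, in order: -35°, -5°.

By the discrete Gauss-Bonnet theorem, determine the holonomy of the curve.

Holonomy = total enclosed curvature = (-35°) + (-5°) = -40°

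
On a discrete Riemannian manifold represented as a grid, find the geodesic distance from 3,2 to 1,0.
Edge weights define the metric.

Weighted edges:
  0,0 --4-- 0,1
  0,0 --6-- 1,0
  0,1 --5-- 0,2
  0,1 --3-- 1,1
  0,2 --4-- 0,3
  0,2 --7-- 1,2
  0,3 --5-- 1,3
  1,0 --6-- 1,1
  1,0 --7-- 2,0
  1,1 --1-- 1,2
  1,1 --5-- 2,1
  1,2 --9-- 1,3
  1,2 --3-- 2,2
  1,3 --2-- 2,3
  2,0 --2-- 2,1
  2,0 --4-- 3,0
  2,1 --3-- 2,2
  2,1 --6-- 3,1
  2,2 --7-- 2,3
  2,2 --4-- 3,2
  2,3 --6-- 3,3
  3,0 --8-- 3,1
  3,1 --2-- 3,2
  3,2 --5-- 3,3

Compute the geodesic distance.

Shortest path: 3,2 → 2,2 → 1,2 → 1,1 → 1,0, total weight = 14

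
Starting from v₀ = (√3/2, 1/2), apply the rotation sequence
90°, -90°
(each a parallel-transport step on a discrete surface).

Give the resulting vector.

Total rotation: 90° + (-90°) = 0°. Final vector: (0.8660, 0.5000)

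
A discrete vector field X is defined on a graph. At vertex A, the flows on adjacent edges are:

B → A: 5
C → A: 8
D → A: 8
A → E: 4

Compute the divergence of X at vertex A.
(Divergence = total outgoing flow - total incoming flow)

Divergence = sum of outgoing flows = (-5) + (-8) + (-8) + 4 = -17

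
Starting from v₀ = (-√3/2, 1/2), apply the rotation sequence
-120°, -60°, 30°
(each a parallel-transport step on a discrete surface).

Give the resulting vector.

Total rotation: (-120°) + (-60°) + 30° = -150°. Final vector: (1, 0)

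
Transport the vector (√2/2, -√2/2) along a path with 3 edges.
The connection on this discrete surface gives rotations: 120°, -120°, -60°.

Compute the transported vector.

Total rotation: 120° + (-120°) + (-60°) = -60°. Final vector: (-0.2588, -0.9659)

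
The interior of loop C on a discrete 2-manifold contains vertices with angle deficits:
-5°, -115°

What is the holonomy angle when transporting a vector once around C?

Holonomy = total enclosed curvature = (-5°) + (-115°) = -120°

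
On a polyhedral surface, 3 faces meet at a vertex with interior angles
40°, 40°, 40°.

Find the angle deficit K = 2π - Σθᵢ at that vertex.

Sum of angles = 120°. K = 360° - 120° = 240°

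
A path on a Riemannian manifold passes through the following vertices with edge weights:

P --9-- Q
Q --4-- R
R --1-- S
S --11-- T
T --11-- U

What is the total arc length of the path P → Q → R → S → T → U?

Arc length = 9 + 4 + 1 + 11 + 11 = 36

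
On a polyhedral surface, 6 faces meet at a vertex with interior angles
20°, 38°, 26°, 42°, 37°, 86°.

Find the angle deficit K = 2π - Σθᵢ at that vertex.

Sum of angles = 249°. K = 360° - 249° = 111° = 37π/60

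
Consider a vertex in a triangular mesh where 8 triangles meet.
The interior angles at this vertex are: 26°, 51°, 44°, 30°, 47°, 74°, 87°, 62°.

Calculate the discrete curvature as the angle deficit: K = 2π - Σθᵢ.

Sum of angles = 421°. K = 360° - 421° = -61° = -61π/180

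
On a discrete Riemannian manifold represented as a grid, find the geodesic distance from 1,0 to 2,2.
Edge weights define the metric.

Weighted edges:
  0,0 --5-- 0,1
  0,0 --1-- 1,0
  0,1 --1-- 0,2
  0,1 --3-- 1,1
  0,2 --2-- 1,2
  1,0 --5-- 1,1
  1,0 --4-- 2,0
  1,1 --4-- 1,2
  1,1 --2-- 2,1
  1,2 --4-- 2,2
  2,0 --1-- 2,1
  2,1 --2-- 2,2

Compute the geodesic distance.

Shortest path: 1,0 → 2,0 → 2,1 → 2,2, total weight = 7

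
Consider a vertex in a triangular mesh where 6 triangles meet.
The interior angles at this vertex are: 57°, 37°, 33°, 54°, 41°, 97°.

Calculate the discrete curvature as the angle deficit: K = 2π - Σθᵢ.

Sum of angles = 319°. K = 360° - 319° = 41° = 41π/180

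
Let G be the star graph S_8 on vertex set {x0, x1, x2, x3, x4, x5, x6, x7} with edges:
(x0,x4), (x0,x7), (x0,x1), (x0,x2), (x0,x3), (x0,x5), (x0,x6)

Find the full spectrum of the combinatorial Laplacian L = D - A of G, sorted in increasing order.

The star S_8 is the complete bipartite graph K_{1,7} (one hub of degree 7, 7 leaves of degree 1). The Laplacian spectrum of K_{p,q} is 0, p (multiplicity q−1), q (multiplicity p−1), p+q. With p = 1, q = 7: 0 once, 1 with multiplicity 6, and 8 once. (Check: trace L = sum of degrees = 14 = 6·1 + 8.)
Laplacian eigenvalues (increasing order): [0.0, 1.0, 1.0, 1.0, 1.0, 1.0, 1.0, 8.0]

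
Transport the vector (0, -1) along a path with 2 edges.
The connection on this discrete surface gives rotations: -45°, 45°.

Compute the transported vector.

Total rotation: (-45°) + 45° = 0°. Final vector: (0, -1)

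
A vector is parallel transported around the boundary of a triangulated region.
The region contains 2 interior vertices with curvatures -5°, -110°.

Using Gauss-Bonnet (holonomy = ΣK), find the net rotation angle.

Holonomy = total enclosed curvature = (-5°) + (-110°) = -115°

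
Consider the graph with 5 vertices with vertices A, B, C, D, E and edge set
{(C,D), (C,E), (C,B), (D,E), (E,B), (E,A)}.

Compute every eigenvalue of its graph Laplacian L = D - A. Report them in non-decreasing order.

Degrees: deg(A) = 1, deg(B) = 2, deg(C) = 3, deg(D) = 2, deg(E) = 4.
L = D − A with rows/columns ordered (A, B, C, D, E):
  [ 1,  0,  0,  0, -1]
  [ 0,  2, -1,  0, -1]
  [ 0, -1,  3, -1, -1]
  [ 0,  0, -1,  2, -1]
  [-1, -1, -1, -1,  4]
Characteristic polynomial: det(λI − L) = λ(λ − 1)(λ − 2)(λ − 4)(λ − 5).
Roots: λ = 0; (λ − 1) = 0 ⇒ λ = 1; (λ − 2) = 0 ⇒ λ = 2; (λ − 4) = 0 ⇒ λ = 4; (λ − 5) = 0 ⇒ λ = 5.
(Check: the roots sum (with multiplicity) to 12, matching trace L = Σdeg = 2·6 = 12.)
Laplacian eigenvalues (increasing order): [0.0, 1.0, 2.0, 4.0, 5.0]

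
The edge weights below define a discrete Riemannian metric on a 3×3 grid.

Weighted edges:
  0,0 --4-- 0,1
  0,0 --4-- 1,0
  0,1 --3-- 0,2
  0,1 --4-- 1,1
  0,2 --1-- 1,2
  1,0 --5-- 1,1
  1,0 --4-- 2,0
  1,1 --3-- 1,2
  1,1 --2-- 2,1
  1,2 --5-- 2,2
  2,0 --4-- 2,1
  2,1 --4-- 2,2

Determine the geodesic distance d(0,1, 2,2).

Shortest path: 0,1 → 0,2 → 1,2 → 2,2, total weight = 9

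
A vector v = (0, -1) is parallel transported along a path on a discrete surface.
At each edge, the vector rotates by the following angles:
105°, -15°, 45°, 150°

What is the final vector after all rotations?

Total rotation: 105° + (-15°) + 45° + 150° = 285° ≡ -75° (mod 360°). Final vector: (-0.9659, -0.2588)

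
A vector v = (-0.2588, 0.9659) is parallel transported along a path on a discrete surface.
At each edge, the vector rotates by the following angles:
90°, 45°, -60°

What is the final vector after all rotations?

Total rotation: 90° + 45° + (-60°) = 75°. Final vector: (-1, 0)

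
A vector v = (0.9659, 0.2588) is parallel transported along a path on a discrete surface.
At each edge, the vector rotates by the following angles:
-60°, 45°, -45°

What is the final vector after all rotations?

Total rotation: (-60°) + 45° + (-45°) = -60°. Final vector: (0.7071, -0.7071)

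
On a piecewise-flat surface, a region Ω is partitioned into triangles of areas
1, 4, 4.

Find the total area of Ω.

1 + 4 + 4 = 9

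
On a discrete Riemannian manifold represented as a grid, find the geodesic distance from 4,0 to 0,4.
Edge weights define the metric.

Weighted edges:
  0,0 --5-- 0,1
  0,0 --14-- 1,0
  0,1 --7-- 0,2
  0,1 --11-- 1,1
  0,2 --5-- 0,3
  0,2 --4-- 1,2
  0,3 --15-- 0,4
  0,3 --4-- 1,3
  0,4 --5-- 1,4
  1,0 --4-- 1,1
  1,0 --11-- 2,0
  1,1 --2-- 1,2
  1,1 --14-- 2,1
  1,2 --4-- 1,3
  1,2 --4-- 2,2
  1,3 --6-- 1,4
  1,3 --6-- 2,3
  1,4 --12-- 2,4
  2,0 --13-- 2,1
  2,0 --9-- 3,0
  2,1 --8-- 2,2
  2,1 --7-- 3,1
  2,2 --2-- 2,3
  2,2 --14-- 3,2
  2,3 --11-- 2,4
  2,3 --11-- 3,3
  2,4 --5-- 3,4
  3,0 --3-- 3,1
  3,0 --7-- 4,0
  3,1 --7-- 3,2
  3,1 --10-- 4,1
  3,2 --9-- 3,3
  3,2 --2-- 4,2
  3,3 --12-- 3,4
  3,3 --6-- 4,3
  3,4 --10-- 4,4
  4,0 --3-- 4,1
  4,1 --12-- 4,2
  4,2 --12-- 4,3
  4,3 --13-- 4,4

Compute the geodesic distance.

Shortest path: 4,0 → 3,0 → 3,1 → 2,1 → 2,2 → 2,3 → 1,3 → 1,4 → 0,4, total weight = 44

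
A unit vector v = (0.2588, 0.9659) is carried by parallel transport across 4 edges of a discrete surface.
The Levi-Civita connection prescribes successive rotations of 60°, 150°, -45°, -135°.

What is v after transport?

Total rotation: 60° + 150° + (-45°) + (-135°) = 30°. Final vector: (-0.2588, 0.9659)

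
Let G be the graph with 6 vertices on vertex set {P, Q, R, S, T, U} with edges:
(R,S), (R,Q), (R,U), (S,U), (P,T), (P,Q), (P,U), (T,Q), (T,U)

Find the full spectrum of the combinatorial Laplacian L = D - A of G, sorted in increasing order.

Degrees: deg(P) = 3, deg(Q) = 3, deg(R) = 3, deg(S) = 2, deg(T) = 3, deg(U) = 4.
L = D − A with rows/columns ordered (P, Q, R, S, T, U):
  [ 3, -1,  0,  0, -1, -1]
  [-1,  3, -1,  0, -1,  0]
  [ 0, -1,  3, -1,  0, -1]
  [ 0,  0, -1,  2,  0, -1]
  [-1, -1,  0,  0,  3, -1]
  [-1,  0, -1, -1, -1,  4]
Characteristic polynomial: det(λI − L) = λ(λ² − 7λ + 8)(λ − 3)(λ − 4)².
Roots: λ = 0; (λ² − 7λ + 8) = 0 ⇒ λ = (7 ± √17)/2 ≈ 1.4384, 5.5616; (λ − 3) = 0 ⇒ λ = 3; (λ − 4) = 0 ⇒ λ = 4 (multiplicity 2).
(Check: the roots sum (with multiplicity) to 18, matching trace L = Σdeg = 2·9 = 18.)
Laplacian eigenvalues (increasing order): [0.0, 1.4384, 3.0, 4.0, 4.0, 5.5616]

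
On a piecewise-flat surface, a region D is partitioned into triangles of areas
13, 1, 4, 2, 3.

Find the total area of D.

13 + 1 + 4 + 2 + 3 = 23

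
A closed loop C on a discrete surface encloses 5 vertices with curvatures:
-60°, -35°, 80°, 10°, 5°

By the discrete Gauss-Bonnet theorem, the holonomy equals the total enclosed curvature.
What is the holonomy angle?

Holonomy = total enclosed curvature = (-60°) + (-35°) + 80° + 10° + 5° = 0°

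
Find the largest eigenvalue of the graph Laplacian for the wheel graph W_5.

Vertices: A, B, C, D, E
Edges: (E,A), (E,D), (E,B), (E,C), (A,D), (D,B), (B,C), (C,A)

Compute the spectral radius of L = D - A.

The wheel W_5 is the join K_1 ∨ C_4 (a hub joined to every vertex of a cycle of length 4). For a join G ∨ H (G on p vertices, H on q vertices) the Laplacian spectrum is 0, p+q, the eigenvalues of L(G) other than one 0 each shifted by +q, and the eigenvalues of L(H) other than one 0 each shifted by +p. With G = K_1 (p = 1, nothing left after dropping its 0) and H = C_4 (q = 4, eigenvalues 2 − 2cos(2πk/4), k = 0, …, 3; drop k = 0), the spectrum of W_5 is 0, 5, and 1 + (2 − 2cos(2πk/4)) = 3 − 2cos(2πk/4) for k = 1, …, 3:
k=1: 3 − 2cos(π/2) = 3.0; k=2: 3 − 2cos(π) = 5.0; k=3: 3 − 2cos(3π/2) = 3.0.
Laplacian eigenvalues: [0.0, 3.0, 3.0, 5.0, 5.0]. Largest eigenvalue (spectral radius) = 5.0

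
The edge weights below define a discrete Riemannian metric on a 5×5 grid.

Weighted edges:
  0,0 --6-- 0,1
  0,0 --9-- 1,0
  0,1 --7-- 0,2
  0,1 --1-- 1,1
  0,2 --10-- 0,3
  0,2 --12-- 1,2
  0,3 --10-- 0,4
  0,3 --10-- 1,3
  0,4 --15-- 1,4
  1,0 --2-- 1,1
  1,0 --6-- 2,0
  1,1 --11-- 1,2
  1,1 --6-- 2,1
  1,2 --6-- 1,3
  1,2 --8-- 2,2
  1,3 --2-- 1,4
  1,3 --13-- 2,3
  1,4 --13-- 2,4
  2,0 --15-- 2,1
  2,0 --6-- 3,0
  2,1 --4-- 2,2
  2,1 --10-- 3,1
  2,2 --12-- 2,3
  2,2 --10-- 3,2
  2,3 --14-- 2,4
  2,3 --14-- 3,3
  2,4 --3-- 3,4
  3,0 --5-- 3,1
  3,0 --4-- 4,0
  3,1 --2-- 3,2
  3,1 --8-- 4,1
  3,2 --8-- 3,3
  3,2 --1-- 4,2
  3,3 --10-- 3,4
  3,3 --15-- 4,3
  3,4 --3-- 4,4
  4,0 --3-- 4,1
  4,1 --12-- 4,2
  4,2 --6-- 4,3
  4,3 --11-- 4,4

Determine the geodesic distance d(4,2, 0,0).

Shortest path: 4,2 → 3,2 → 3,1 → 2,1 → 1,1 → 0,1 → 0,0, total weight = 26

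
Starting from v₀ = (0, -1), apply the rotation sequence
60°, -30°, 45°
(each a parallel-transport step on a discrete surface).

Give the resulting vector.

Total rotation: 60° + (-30°) + 45° = 75°. Final vector: (0.9659, -0.2588)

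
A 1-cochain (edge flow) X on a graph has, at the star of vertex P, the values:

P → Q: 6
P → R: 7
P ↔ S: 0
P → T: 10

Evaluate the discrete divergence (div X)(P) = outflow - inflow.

Divergence = sum of outgoing flows = 6 + 7 + 0 + 10 = 23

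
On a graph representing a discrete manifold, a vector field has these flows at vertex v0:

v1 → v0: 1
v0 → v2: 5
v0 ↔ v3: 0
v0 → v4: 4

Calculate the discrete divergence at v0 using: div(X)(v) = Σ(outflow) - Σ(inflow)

Divergence = sum of outgoing flows = (-1) + 5 + 0 + 4 = 8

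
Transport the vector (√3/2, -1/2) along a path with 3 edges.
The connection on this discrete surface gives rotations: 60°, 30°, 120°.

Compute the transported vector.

Total rotation: 60° + 30° + 120° = 210° ≡ -150° (mod 360°). Final vector: (-1, 0)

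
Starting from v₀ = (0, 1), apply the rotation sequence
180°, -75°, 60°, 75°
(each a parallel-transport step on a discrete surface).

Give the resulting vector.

Total rotation: 180° + (-75°) + 60° + 75° = 240° ≡ -120° (mod 360°). Final vector: (0.8660, -0.5000)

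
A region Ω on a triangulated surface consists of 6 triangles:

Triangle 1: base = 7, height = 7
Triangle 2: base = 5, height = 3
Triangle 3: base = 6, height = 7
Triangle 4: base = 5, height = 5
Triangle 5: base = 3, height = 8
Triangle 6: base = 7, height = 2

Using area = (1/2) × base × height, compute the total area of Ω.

(1/2)×7×7 + (1/2)×5×3 + (1/2)×6×7 + (1/2)×5×5 + (1/2)×3×8 + (1/2)×7×2 = 84.5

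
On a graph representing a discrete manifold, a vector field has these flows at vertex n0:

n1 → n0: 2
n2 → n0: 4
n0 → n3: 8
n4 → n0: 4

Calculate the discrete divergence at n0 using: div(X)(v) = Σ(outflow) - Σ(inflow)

Divergence = sum of outgoing flows = (-2) + (-4) + 8 + (-4) = -2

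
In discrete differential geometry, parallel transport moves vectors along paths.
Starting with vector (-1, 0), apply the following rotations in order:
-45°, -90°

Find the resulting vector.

Total rotation: (-45°) + (-90°) = -135°. Final vector: (0.7071, 0.7071)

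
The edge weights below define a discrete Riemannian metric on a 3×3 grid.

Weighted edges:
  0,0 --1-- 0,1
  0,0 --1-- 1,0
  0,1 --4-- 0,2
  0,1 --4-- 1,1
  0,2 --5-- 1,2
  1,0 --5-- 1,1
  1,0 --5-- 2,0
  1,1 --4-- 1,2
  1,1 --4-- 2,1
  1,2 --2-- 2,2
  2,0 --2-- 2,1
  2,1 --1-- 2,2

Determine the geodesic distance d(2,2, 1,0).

Shortest path: 2,2 → 2,1 → 2,0 → 1,0, total weight = 8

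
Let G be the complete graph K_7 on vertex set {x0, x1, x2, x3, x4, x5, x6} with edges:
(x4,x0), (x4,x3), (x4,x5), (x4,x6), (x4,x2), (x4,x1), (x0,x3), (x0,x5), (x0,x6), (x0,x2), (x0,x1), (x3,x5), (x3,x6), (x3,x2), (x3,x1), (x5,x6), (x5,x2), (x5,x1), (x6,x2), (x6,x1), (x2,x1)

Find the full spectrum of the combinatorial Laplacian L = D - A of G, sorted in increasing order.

For the complete graph K_n, L = nI − J (J = all-ones matrix). J has eigenvalues n (once, eigenvector 𝟙) and 0 (multiplicity n−1), so L has eigenvalues 0 (once) and n (multiplicity n−1). Here n = 7: eigenvalue 0 once and 7 with multiplicity 6.
Laplacian eigenvalues (increasing order): [0.0, 7.0, 7.0, 7.0, 7.0, 7.0, 7.0]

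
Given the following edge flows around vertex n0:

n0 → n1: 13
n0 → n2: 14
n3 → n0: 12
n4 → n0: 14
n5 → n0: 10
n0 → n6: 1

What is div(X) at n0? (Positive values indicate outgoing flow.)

Divergence = sum of outgoing flows = 13 + 14 + (-12) + (-14) + (-10) + 1 = -8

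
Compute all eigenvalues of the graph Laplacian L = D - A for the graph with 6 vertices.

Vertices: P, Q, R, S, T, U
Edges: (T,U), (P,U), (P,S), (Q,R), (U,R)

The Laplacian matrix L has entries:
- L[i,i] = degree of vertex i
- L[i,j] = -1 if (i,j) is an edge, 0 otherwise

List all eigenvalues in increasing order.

Degrees: deg(P) = 2, deg(Q) = 1, deg(R) = 2, deg(S) = 1, deg(T) = 1, deg(U) = 3.
L = D − A with rows/columns ordered (P, Q, R, S, T, U):
  [ 2,  0,  0, -1,  0, -1]
  [ 0,  1, -1,  0,  0,  0]
  [ 0, -1,  2,  0,  0, -1]
  [-1,  0,  0,  1,  0,  0]
  [ 0,  0,  0,  0,  1, -1]
  [-1,  0, -1,  0, -1,  3]
Characteristic polynomial: det(λI − L) = λ(λ² − 3λ + 1)(λ² − 5λ + 3)(λ − 2).
Roots: λ = 0; (λ² − 3λ + 1) = 0 ⇒ λ = (3 ± √5)/2 ≈ 0.382, 2.618; (λ² − 5λ + 3) = 0 ⇒ λ = (5 ± √13)/2 ≈ 0.6972, 4.3028; (λ − 2) = 0 ⇒ λ = 2.
(Check: the roots sum (with multiplicity) to 10, matching trace L = Σdeg = 2·5 = 10.)
Laplacian eigenvalues (increasing order): [0.0, 0.382, 0.6972, 2.0, 2.618, 4.3028]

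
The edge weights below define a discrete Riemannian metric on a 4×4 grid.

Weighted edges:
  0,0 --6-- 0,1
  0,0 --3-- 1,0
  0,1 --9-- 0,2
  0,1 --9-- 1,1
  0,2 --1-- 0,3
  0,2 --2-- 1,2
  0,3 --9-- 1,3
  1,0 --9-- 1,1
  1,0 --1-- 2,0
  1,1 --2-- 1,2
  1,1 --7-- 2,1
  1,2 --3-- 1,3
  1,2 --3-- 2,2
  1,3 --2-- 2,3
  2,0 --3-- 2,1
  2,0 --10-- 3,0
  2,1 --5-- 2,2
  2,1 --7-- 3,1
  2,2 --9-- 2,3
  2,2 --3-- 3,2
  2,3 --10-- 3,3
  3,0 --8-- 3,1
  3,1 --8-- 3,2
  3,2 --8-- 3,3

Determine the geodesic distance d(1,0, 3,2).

Shortest path: 1,0 → 2,0 → 2,1 → 2,2 → 3,2, total weight = 12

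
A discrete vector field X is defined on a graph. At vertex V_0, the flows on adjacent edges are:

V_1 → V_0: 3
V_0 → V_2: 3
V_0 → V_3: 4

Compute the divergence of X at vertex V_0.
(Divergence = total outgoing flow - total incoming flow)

Divergence = sum of outgoing flows = (-3) + 3 + 4 = 4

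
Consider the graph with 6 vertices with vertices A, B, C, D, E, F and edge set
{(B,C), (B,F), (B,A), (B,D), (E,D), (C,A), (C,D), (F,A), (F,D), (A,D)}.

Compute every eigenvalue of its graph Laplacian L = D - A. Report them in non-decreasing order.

Degrees: deg(A) = 4, deg(B) = 4, deg(C) = 3, deg(D) = 5, deg(E) = 1, deg(F) = 3.
L = D − A with rows/columns ordered (A, B, C, D, E, F):
  [ 4, -1, -1, -1,  0, -1]
  [-1,  4, -1, -1,  0, -1]
  [-1, -1,  3, -1,  0,  0]
  [-1, -1, -1,  5, -1, -1]
  [ 0,  0,  0, -1,  1,  0]
  [-1, -1,  0, -1,  0,  3]
Characteristic polynomial: det(λI − L) = λ(λ − 1)(λ − 3)(λ − 5)²(λ − 6).
Roots: λ = 0; (λ − 1) = 0 ⇒ λ = 1; (λ − 3) = 0 ⇒ λ = 3; (λ − 5) = 0 ⇒ λ = 5 (multiplicity 2); (λ − 6) = 0 ⇒ λ = 6.
(Check: the roots sum (with multiplicity) to 20, matching trace L = Σdeg = 2·10 = 20.)
Laplacian eigenvalues (increasing order): [0.0, 1.0, 3.0, 5.0, 5.0, 6.0]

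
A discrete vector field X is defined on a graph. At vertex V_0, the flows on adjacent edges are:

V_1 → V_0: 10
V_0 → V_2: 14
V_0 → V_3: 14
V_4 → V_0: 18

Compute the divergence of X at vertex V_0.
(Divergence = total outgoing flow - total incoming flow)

Divergence = sum of outgoing flows = (-10) + 14 + 14 + (-18) = 0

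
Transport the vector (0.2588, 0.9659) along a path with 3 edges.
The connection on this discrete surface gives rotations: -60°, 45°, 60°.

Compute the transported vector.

Total rotation: (-60°) + 45° + 60° = 45°. Final vector: (-0.5000, 0.8660)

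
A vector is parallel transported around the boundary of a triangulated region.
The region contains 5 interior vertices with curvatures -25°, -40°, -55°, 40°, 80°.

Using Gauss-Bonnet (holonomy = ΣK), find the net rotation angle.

Holonomy = total enclosed curvature = (-25°) + (-40°) + (-55°) + 40° + 80° = 0°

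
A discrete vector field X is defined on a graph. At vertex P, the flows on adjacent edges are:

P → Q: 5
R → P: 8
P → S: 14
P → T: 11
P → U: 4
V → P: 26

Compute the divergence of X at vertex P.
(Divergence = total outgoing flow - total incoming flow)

Divergence = sum of outgoing flows = 5 + (-8) + 14 + 11 + 4 + (-26) = 0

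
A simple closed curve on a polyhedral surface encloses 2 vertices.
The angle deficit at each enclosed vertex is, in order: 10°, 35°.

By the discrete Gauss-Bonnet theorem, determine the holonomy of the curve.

Holonomy = total enclosed curvature = 10° + 35° = 45°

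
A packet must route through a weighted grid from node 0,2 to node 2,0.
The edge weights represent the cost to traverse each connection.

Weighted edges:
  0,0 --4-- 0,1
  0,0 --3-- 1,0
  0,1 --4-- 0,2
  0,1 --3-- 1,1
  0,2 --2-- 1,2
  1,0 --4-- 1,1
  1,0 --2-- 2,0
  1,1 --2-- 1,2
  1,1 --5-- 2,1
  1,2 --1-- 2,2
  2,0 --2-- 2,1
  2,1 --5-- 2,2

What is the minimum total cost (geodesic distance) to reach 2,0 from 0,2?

Shortest path: 0,2 → 1,2 → 1,1 → 1,0 → 2,0, total weight = 10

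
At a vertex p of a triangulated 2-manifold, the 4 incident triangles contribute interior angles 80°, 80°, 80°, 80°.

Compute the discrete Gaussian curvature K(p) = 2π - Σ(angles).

Sum of angles = 320°. K = 360° - 320° = 40°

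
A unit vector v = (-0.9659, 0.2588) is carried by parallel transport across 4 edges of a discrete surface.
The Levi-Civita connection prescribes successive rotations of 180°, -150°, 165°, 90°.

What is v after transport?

Total rotation: 180° + (-150°) + 165° + 90° = 285° ≡ -75° (mod 360°). Final vector: (0, 1)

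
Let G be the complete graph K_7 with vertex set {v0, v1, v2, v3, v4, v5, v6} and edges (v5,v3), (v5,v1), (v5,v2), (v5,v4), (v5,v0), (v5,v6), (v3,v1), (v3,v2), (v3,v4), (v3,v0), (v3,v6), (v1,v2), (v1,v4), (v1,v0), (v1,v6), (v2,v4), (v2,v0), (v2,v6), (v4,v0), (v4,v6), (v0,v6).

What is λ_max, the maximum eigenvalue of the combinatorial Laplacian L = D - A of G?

For the complete graph K_n, L = nI − J (J = all-ones matrix). J has eigenvalues n (once, eigenvector 𝟙) and 0 (multiplicity n−1), so L has eigenvalues 0 (once) and n (multiplicity n−1). Here n = 7: eigenvalue 0 once and 7 with multiplicity 6.
Laplacian eigenvalues: [0.0, 7.0, 7.0, 7.0, 7.0, 7.0, 7.0]. Largest eigenvalue (spectral radius) = 7.0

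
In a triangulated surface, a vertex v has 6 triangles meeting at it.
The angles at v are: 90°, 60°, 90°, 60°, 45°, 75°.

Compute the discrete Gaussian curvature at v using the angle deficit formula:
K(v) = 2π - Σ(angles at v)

Sum of angles = 420°. K = 360° - 420° = -60° = -π/3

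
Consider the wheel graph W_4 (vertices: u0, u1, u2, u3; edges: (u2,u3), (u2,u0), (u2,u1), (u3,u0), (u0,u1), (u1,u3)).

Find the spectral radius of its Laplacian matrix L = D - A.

The wheel W_4 is the join K_1 ∨ C_3 (a hub joined to every vertex of a cycle of length 3). For a join G ∨ H (G on p vertices, H on q vertices) the Laplacian spectrum is 0, p+q, the eigenvalues of L(G) other than one 0 each shifted by +q, and the eigenvalues of L(H) other than one 0 each shifted by +p. With G = K_1 (p = 1, nothing left after dropping its 0) and H = C_3 (q = 3, eigenvalues 2 − 2cos(2πk/3), k = 0, …, 2; drop k = 0), the spectrum of W_4 is 0, 4, and 1 + (2 − 2cos(2πk/3)) = 3 − 2cos(2πk/3) for k = 1, …, 2:
k=1: 3 − 2cos(2π/3) = 4.0; k=2: 3 − 2cos(4π/3) = 4.0.
Laplacian eigenvalues: [0.0, 4.0, 4.0, 4.0]. Largest eigenvalue (spectral radius) = 4.0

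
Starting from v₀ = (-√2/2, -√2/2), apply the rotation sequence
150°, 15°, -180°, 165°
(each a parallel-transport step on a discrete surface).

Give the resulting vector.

Total rotation: 150° + 15° + (-180°) + 165° = 150°. Final vector: (0.9659, 0.2588)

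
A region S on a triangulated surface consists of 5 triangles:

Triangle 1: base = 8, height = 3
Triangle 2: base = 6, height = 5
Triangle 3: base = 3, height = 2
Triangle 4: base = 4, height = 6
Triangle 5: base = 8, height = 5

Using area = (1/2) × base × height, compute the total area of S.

(1/2)×8×3 + (1/2)×6×5 + (1/2)×3×2 + (1/2)×4×6 + (1/2)×8×5 = 62.0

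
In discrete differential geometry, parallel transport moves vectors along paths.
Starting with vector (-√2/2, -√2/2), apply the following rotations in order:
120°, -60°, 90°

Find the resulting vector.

Total rotation: 120° + (-60°) + 90° = 150°. Final vector: (0.9659, 0.2588)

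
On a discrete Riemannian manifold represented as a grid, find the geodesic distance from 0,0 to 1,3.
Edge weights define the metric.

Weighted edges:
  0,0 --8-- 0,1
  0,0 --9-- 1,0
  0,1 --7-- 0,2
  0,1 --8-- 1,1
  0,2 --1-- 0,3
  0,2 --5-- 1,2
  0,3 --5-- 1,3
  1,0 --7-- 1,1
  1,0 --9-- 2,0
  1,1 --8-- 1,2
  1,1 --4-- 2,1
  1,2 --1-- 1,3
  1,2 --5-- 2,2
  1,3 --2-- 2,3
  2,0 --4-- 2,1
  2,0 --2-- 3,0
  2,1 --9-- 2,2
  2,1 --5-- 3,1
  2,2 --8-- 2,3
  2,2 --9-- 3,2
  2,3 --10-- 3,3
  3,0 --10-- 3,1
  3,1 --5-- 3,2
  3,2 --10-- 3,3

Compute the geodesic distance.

Shortest path: 0,0 → 0,1 → 0,2 → 0,3 → 1,3, total weight = 21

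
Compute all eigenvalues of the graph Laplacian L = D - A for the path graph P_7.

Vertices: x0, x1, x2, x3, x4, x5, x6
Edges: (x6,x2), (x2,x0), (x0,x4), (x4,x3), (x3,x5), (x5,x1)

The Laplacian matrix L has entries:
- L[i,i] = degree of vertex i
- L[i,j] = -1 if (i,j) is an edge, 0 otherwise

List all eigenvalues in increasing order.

The path graph P_n has Laplacian eigenvalues λ_k = 2 − 2cos(kπ/n), k = 0, 1, …, n−1. Here n = 7:
k=0: 2 − 2cos(0) = 0.0; k=1: 2 − 2cos(π/7) = 0.1981; k=2: 2 − 2cos(2π/7) = 0.753; k=3: 2 − 2cos(3π/7) = 1.555; k=4: 2 − 2cos(4π/7) = 2.445; k=5: 2 − 2cos(5π/7) = 3.247; k=6: 2 − 2cos(6π/7) = 3.8019.
Laplacian eigenvalues (increasing order): [0.0, 0.1981, 0.753, 1.555, 2.445, 3.247, 3.8019]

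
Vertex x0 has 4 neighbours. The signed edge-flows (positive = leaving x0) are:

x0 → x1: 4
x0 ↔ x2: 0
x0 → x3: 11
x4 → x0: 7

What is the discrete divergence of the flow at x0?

Divergence = sum of outgoing flows = 4 + 0 + 11 + (-7) = 8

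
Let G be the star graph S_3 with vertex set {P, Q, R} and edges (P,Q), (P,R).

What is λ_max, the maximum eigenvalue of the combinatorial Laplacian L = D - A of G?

The star S_3 is the complete bipartite graph K_{1,2} (one hub of degree 2, 2 leaves of degree 1). The Laplacian spectrum of K_{p,q} is 0, p (multiplicity q−1), q (multiplicity p−1), p+q. With p = 1, q = 2: 0 once, 1 with multiplicity 1, and 3 once. (Check: trace L = sum of degrees = 4 = 1·1 + 3.)
Laplacian eigenvalues: [0.0, 1.0, 3.0]. Largest eigenvalue (spectral radius) = 3.0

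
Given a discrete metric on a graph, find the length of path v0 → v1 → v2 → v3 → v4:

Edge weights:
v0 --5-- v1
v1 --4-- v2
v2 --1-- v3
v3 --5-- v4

Arc length = 5 + 4 + 1 + 5 = 15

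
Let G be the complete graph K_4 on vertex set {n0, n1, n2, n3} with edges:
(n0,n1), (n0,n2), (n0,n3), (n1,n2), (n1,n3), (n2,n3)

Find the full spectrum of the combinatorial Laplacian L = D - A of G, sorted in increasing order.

For the complete graph K_n, L = nI − J (J = all-ones matrix). J has eigenvalues n (once, eigenvector 𝟙) and 0 (multiplicity n−1), so L has eigenvalues 0 (once) and n (multiplicity n−1). Here n = 4: eigenvalue 0 once and 4 with multiplicity 3.
Laplacian eigenvalues (increasing order): [0.0, 4.0, 4.0, 4.0]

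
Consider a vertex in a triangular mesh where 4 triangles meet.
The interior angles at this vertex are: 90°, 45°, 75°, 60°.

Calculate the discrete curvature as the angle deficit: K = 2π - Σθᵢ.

Sum of angles = 270°. K = 360° - 270° = 90° = π/2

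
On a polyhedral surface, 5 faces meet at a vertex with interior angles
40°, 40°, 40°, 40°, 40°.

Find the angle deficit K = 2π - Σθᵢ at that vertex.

Sum of angles = 200°. K = 360° - 200° = 160°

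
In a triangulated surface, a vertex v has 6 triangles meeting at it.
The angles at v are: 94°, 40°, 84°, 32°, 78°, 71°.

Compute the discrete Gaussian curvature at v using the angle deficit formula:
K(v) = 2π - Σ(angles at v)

Sum of angles = 399°. K = 360° - 399° = -39° = -13π/60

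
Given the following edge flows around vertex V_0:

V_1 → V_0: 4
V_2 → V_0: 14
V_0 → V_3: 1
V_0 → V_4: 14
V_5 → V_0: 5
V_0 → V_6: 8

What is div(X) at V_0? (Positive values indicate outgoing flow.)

Divergence = sum of outgoing flows = (-4) + (-14) + 1 + 14 + (-5) + 8 = 0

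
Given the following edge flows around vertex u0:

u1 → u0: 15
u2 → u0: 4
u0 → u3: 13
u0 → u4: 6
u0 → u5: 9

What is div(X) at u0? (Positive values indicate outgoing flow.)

Divergence = sum of outgoing flows = (-15) + (-4) + 13 + 6 + 9 = 9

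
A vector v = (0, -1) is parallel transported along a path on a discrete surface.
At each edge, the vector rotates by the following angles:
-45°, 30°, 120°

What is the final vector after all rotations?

Total rotation: (-45°) + 30° + 120° = 105°. Final vector: (0.9659, 0.2588)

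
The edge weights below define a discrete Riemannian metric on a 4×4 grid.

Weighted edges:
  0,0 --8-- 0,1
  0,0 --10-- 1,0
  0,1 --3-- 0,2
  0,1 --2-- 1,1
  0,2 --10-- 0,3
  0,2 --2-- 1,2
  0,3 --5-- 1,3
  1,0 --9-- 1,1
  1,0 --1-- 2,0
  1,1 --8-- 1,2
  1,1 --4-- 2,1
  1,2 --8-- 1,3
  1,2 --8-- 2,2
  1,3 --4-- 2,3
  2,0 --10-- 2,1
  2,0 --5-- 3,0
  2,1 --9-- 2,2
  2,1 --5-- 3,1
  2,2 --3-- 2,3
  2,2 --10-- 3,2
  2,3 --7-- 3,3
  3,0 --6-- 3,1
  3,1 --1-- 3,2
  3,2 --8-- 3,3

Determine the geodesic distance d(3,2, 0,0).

Shortest path: 3,2 → 3,1 → 2,1 → 1,1 → 0,1 → 0,0, total weight = 20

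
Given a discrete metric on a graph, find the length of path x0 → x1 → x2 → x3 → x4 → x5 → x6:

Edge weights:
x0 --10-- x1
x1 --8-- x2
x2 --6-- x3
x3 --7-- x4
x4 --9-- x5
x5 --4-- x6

Arc length = 10 + 8 + 6 + 7 + 9 + 4 = 44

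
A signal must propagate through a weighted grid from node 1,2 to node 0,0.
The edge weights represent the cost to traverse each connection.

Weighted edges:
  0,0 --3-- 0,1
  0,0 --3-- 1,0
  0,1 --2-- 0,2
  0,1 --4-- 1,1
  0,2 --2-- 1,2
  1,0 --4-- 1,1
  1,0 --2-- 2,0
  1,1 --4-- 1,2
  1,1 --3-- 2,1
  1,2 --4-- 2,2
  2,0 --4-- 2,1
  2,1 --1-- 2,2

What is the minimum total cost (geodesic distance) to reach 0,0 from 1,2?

Shortest path: 1,2 → 0,2 → 0,1 → 0,0, total weight = 7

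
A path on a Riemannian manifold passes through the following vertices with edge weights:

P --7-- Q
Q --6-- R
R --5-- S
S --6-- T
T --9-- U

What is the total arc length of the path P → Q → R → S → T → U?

Arc length = 7 + 6 + 5 + 6 + 9 = 33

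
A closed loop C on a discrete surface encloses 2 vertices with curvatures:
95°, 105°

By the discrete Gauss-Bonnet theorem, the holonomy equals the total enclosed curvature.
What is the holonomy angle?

Holonomy = total enclosed curvature = 95° + 105° = 200°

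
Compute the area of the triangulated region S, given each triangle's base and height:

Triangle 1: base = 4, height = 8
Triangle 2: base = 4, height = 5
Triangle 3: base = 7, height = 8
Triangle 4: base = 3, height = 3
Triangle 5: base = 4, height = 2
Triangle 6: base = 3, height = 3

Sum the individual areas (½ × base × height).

(1/2)×4×8 + (1/2)×4×5 + (1/2)×7×8 + (1/2)×3×3 + (1/2)×4×2 + (1/2)×3×3 = 67.0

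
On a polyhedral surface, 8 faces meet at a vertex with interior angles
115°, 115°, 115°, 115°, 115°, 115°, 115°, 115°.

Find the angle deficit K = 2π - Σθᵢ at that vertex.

Sum of angles = 920°. K = 360° - 920° = -560°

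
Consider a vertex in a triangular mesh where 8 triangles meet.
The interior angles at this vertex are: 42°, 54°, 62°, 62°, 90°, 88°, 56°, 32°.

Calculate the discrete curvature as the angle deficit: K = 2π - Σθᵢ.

Sum of angles = 486°. K = 360° - 486° = -126° = -7π/10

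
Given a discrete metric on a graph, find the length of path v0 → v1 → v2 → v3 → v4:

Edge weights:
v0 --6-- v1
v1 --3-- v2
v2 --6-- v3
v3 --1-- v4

Arc length = 6 + 3 + 6 + 1 = 16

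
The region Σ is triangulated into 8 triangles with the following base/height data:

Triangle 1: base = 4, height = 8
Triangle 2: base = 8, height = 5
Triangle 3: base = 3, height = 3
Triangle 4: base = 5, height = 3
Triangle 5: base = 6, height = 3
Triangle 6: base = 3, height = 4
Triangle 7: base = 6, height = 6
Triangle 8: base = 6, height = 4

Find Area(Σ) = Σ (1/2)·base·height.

(1/2)×4×8 + (1/2)×8×5 + (1/2)×3×3 + (1/2)×5×3 + (1/2)×6×3 + (1/2)×3×4 + (1/2)×6×6 + (1/2)×6×4 = 93.0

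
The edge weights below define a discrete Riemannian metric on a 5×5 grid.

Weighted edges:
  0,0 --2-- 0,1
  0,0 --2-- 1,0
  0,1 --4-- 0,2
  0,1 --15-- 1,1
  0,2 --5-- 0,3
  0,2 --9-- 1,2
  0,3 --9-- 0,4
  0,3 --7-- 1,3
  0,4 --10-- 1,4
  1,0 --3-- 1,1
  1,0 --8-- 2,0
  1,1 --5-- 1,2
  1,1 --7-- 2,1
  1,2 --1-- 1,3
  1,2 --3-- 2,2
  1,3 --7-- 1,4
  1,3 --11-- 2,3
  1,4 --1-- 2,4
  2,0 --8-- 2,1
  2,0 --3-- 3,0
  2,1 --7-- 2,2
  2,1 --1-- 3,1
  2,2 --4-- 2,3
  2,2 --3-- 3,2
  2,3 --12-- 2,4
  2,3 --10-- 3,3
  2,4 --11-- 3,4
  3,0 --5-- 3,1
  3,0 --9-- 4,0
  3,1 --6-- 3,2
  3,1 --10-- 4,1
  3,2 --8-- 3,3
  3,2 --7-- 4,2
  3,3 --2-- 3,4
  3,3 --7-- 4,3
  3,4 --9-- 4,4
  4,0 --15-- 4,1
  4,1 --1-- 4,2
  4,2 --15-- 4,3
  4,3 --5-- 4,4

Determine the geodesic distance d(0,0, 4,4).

Shortest path: 0,0 → 1,0 → 1,1 → 1,2 → 2,2 → 3,2 → 3,3 → 3,4 → 4,4, total weight = 35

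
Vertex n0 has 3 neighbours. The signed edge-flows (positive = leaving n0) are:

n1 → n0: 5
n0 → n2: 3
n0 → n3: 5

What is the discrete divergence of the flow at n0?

Divergence = sum of outgoing flows = (-5) + 3 + 5 = 3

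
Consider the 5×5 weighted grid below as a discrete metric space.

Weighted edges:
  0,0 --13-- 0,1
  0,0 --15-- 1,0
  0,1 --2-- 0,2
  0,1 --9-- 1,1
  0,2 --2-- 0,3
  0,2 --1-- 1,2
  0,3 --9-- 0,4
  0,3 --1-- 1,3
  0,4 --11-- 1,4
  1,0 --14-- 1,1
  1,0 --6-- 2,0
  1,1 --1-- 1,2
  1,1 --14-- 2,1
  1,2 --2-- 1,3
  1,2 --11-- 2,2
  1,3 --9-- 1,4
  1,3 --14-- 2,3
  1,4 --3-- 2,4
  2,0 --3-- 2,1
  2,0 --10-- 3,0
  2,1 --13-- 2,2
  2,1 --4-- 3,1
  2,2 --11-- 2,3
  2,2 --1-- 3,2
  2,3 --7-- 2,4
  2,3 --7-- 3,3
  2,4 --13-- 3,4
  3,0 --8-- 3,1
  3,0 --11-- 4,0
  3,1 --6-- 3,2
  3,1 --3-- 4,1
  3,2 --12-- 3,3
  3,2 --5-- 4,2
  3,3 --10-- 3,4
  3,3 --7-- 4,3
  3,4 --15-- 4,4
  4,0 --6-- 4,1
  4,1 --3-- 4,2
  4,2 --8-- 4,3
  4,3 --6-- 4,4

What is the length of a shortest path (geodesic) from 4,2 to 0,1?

Shortest path: 4,2 → 3,2 → 2,2 → 1,2 → 0,2 → 0,1, total weight = 20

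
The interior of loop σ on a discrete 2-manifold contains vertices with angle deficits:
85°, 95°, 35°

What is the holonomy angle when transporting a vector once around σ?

Holonomy = total enclosed curvature = 85° + 95° + 35° = 215°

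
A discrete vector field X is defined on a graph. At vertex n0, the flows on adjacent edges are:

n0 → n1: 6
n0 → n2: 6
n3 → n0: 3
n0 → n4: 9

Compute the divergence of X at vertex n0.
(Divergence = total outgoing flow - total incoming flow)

Divergence = sum of outgoing flows = 6 + 6 + (-3) + 9 = 18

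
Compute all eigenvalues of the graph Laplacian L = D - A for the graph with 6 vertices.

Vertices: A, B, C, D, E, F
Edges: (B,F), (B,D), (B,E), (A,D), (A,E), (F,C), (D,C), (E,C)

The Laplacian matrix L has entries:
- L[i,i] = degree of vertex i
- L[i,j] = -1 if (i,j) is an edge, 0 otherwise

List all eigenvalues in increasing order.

Degrees: deg(A) = 2, deg(B) = 3, deg(C) = 3, deg(D) = 3, deg(E) = 3, deg(F) = 2.
L = D − A with rows/columns ordered (A, B, C, D, E, F):
  [ 2,  0,  0, -1, -1,  0]
  [ 0,  3,  0, -1, -1, -1]
  [ 0,  0,  3, -1, -1, -1]
  [-1, -1, -1,  3,  0,  0]
  [-1, -1, -1,  0,  3,  0]
  [ 0, -1, -1,  0,  0,  2]
Characteristic polynomial: det(λI − L) = λ(λ² − 7λ + 8)(λ − 3)³.
Roots: λ = 0; (λ² − 7λ + 8) = 0 ⇒ λ = (7 ± √17)/2 ≈ 1.4384, 5.5616; (λ − 3) = 0 ⇒ λ = 3 (multiplicity 3).
(Check: the roots sum (with multiplicity) to 16, matching trace L = Σdeg = 2·8 = 16.)
Laplacian eigenvalues (increasing order): [0.0, 1.4384, 3.0, 3.0, 3.0, 5.5616]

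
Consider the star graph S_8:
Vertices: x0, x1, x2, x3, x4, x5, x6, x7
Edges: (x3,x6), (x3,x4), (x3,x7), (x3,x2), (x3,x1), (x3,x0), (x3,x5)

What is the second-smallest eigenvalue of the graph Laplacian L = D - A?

The star S_8 is the complete bipartite graph K_{1,7} (one hub of degree 7, 7 leaves of degree 1). The Laplacian spectrum of K_{p,q} is 0, p (multiplicity q−1), q (multiplicity p−1), p+q. With p = 1, q = 7: 0 once, 1 with multiplicity 6, and 8 once. (Check: trace L = sum of degrees = 14 = 6·1 + 8.)
Laplacian eigenvalues: [0.0, 1.0, 1.0, 1.0, 1.0, 1.0, 1.0, 8.0]. Algebraic connectivity (smallest non-zero eigenvalue) = 1.0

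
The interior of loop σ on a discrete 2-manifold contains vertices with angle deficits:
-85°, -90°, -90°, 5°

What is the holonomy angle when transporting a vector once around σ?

Holonomy = total enclosed curvature = (-85°) + (-90°) + (-90°) + 5° = -260°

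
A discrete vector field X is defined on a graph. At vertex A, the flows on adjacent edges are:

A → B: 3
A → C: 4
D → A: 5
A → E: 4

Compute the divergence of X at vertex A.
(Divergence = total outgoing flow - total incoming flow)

Divergence = sum of outgoing flows = 3 + 4 + (-5) + 4 = 6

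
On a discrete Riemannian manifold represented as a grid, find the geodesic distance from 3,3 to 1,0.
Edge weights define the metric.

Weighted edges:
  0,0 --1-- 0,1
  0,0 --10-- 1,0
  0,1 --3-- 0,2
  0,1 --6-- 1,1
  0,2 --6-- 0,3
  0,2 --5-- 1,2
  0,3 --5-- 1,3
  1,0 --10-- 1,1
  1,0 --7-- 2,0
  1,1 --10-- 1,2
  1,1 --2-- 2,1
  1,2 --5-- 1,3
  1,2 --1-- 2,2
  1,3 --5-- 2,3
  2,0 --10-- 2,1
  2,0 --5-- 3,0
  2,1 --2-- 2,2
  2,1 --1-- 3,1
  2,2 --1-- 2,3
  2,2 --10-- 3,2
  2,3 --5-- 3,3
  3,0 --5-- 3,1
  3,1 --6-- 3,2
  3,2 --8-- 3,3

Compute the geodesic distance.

Shortest path: 3,3 → 2,3 → 2,2 → 2,1 → 1,1 → 1,0, total weight = 20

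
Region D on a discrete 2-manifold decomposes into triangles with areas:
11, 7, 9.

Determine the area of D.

11 + 7 + 9 = 27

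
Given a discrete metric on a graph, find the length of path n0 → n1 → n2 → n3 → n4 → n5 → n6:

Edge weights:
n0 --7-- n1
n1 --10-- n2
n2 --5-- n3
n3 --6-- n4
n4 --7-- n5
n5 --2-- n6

Arc length = 7 + 10 + 5 + 6 + 7 + 2 = 37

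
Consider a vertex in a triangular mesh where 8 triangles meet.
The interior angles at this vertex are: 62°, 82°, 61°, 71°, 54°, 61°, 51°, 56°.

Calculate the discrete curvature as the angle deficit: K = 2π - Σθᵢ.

Sum of angles = 498°. K = 360° - 498° = -138° = -23π/30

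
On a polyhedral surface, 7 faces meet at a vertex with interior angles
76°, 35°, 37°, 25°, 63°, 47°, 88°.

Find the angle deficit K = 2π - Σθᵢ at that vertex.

Sum of angles = 371°. K = 360° - 371° = -11° = -11π/180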